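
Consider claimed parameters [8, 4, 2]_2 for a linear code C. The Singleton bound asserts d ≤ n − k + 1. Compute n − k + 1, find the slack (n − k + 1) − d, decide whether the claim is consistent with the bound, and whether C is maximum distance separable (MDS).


Singleton RHS = n − k + 1 = 5, slack = 3, bound satisfied, not MDS.

Singleton bound: d ≤ n − k + 1.
Here n = 8, k = 4, so n − k + 1 = 5.
Given d = 2, check d ≤ 5: YES.
Slack = (n − k + 1) − d = 3.
The code is NOT MDS (slack = 3 > 0).
Description: the claimed parameters are [8, 4, 2]_2; such a code would be non-MDS.


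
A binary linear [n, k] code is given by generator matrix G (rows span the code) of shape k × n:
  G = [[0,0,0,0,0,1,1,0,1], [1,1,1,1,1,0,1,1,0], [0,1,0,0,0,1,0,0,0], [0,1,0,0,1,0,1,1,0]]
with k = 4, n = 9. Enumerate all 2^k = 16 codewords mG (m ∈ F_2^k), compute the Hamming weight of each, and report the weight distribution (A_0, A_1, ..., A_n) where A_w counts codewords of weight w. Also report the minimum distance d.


Weight distribution: A_0 = 1, A_2 = 1, A_3 = 4, A_4 = 2, A_5 = 2, A_6 = 3, A_7 = 2, A_8 = 1. Minimum distance d = 2.

Enumerate all 2^4 = 16 messages m ∈ F_2^4.
For each, compute codeword c = mG in F_2^9, then tally its weight.
  m = 0000 → c = 000000000, weight = 0.
  m = 1000 → c = 000001101, weight = 3.
  m = 0100 → c = 111110110, weight = 7.
  m = 1100 → c = 111111011, weight = 8.
  m = 0010 → c = 010001000, weight = 2.
  m = 1010 → c = 010000101, weight = 3.
  m = 0110 → c = 101111110, weight = 7.
  m = 1110 → c = 101110011, weight = 6.
  m = 0001 → c = 010010110, weight = 4.
  m = 1001 → c = 010011011, weight = 5.
  m = 0101 → c = 101100000, weight = 3.
  m = 1101 → c = 101101101, weight = 6.
  m = 0011 → c = 000011110, weight = 4.
  m = 1011 → c = 000010011, weight = 3.
  m = 0111 → c = 111101000, weight = 5.
  m = 1111 → c = 111100101, weight = 6.
Tally weights:
  weight 0: 1 codewords.
  weight 2: 1 codewords.
  weight 3: 4 codewords.
  weight 4: 2 codewords.
  weight 5: 2 codewords.
  weight 6: 3 codewords.
  weight 7: 2 codewords.
  weight 8: 1 codewords.
Minimum distance d = smallest w > 0 with A_w > 0 = 2.
Sanity: Σ A_w = 16 = 2^4 = 16 ✓.


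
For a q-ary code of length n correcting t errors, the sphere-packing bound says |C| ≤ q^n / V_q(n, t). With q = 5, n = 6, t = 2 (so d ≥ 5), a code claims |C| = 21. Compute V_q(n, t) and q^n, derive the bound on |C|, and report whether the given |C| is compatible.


V_q(n, t) = 265, q^n = 15625, Hamming bound = 58, |C| = 21 ≤ bound (satisfied).

Step 1: Compute V_q(n, t) = Σ_{j=0}^2 C(n, j) (q−1)^j.
  j = 0: C(6,0)·(4)^0 = 1·1 = 1.
  j = 1: C(6,1)·(4)^1 = 6·4 = 24.
  j = 2: C(6,2)·(4)^2 = 15·16 = 240.
  V_q(n, t) = 1 + 24 + 240 = 265.
Step 2: q^n = 5^6 = 15625.
Step 3: Hamming bound ⌊q^n / V_q(n,t)⌋ = ⌊15625/265⌋ = 58.
Step 4: Compare |C| = 21 to 58: satisfied.
The claimed |C| lies below the Hamming bound.


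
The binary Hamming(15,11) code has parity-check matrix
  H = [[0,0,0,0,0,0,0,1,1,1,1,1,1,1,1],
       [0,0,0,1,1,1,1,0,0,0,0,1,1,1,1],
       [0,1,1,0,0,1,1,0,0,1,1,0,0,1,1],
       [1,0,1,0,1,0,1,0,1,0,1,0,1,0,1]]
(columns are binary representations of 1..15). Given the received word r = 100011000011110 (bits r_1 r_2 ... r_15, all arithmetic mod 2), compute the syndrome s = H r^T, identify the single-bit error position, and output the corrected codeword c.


s = (0, 1, 1, 0)^T, error position = 6, corrected codeword c = 100010000011110

Compute s = H r^T mod 2 one row at a time:
  s_1 = 0 + 0 + 0 + 1 + 1 + 1 + 1 + 0 = 4 ≡ 0 (mod 2).
  s_2 = 0 + 1 + 1 + 0 + 1 + 1 + 1 + 0 = 5 ≡ 1 (mod 2).
  s_3 = 0 + 0 + 1 + 0 + 0 + 1 + 1 + 0 = 3 ≡ 1 (mod 2).
  s_4 = 1 + 0 + 1 + 0 + 0 + 1 + 1 + 0 = 4 ≡ 0 (mod 2).
s = (0, 1, 1, 0)^T — this equals column 6 of H (binary 0110), so error is at position 6.
Correct: flip bit 6 of r = 100011000011110 to get c = 100010000011110.


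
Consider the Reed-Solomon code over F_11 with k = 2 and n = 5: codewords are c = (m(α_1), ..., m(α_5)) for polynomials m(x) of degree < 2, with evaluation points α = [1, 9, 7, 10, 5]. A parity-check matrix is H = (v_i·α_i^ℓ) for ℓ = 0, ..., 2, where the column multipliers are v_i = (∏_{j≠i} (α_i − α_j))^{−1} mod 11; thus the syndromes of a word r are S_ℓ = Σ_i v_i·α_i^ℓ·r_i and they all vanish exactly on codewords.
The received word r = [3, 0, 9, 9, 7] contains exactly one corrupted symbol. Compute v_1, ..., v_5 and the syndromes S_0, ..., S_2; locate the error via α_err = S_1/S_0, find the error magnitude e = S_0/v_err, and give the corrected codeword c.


S = (10, 1, 10), error at position 4, error magnitude e = 8, c = [3, 0, 9, 1, 7].

Step 1: column multipliers v_i = (∏_{j≠i}(α_i − α_j))^{−1} mod 11.
  i = 1 (α = 1): (1−9)(1−7)(1−10)(1−5) = (−8)·(−6)·(−9)·(−4) = 1728 ≡ 1, so v_1 = 1^{−1} = 1 (mod 11).
  i = 2 (α = 9): (9−1)(9−7)(9−10)(9−5) = 8·2·(−1)·4 = −64 ≡ 2, so v_2 = 2^{−1} = 6 (mod 11).
  i = 3 (α = 7): (7−1)(7−9)(7−10)(7−5) = 6·(−2)·(−3)·2 = 72 ≡ 6, so v_3 = 6^{−1} = 2 (mod 11).
  i = 4 (α = 10): (10−1)(10−9)(10−7)(10−5) = 9·1·3·5 = 135 ≡ 3, so v_4 = 3^{−1} = 4 (mod 11).
  i = 5 (α = 5): (5−1)(5−9)(5−7)(5−10) = 4·(−4)·(−2)·(−5) = −160 ≡ 5, so v_5 = 5^{−1} = 9 (mod 11).
  v = [1, 6, 2, 4, 9].
Step 2: syndromes of r = [3, 0, 9, 9, 7] (all sums mod 11).
  S_0 = Σ v_i r_i = 1·3 + 6·0 + 2·9 + 4·9 + 9·7 = 120 ≡ 10.
  S_1 = Σ v_i α_i r_i = 1·1·3 + 6·9·0 + 2·7·9 + 4·10·9 + 9·5·7 = 804 ≡ 1.
  α_i^2 mod 11 = [1, 4, 5, 1, 3].
  S_2 = Σ v_i α_i^2 r_i = 1·1·3 + 6·4·0 + 2·5·9 + 4·1·9 + 9·3·7 = 318 ≡ 10.
  S = (10, 1, 10) ≠ 0, so r is not a codeword (an error is present).
Step 3: locate the error. For a single error e at position i, S_ℓ = v_i·e·α_i^ℓ, so α_err = S_1/S_0.
  S_0^{−1} = 10^{−1} = 10 (mod 11), so α_err = 1·10 = 10 ≡ 10 = α_4. Error position i = 4.
  Consistency check: S_2/S_1 = 10·1 = 10 ≡ 10 = α_err ✓ (single-error assumption holds).
Step 4: error magnitude e = S_0/v_4 = S_0·∏_{j≠4}(α_4 − α_j) = 10·3 = 30 ≡ 8 (mod 11).
Step 5: correct position 4: c_4 = r_4 − e = 9 − 8 ≡ 1 (mod 11). Hence c = [3, 0, 9, 1, 7].
  Check: interpolating c through the α_i gives m(x) = 2 + 1·x (degree < 2) with m(α_i) = c_i for every i, so c is indeed a codeword.


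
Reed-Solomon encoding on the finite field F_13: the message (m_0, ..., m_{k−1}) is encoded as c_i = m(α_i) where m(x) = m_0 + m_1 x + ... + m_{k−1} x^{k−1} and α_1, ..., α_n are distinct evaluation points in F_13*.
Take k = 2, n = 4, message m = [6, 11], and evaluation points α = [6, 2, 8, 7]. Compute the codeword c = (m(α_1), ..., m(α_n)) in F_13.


c = [7, 2, 3, 5]

Message polynomial: m(x) = 6 + 11·x (mod 13).
For each evaluation point α_i, compute m(α_i) mod 13:
  α_1 = 6: Horner steps 11 → 7, so m(6) = 7.
  α_2 = 2: Horner steps 11 → 2, so m(2) = 2.
  α_3 = 8: Horner steps 11 → 3, so m(8) = 3.
  α_4 = 7: Horner steps 11 → 5, so m(7) = 5.
Codeword c = [7, 2, 3, 5] ∈ F_13^4.


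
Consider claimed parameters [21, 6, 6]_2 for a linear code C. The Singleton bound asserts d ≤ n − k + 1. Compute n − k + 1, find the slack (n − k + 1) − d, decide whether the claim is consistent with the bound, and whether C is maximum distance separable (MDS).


Singleton RHS = n − k + 1 = 16, slack = 10, bound satisfied, not MDS.

Singleton bound: d ≤ n − k + 1.
Here n = 21, k = 6, so n − k + 1 = 16.
Given d = 6, check d ≤ 16: YES.
Slack = (n − k + 1) − d = 10.
The code is NOT MDS (slack = 10 > 0).
Description: the claimed parameters are [21, 6, 6]_2; such a code would be non-MDS.


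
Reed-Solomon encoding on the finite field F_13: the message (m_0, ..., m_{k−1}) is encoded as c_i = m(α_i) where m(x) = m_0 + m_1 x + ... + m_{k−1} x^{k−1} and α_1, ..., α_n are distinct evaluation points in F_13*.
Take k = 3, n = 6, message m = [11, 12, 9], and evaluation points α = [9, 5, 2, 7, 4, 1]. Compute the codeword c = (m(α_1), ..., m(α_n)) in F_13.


c = [3, 10, 6, 3, 8, 6]

Message polynomial: m(x) = 11 + 12·x + 9·x^2 (mod 13).
For each evaluation point α_i, compute m(α_i) mod 13:
  α_1 = 9: Horner steps 9 → 2 → 3, so m(9) = 3.
  α_2 = 5: Horner steps 9 → 5 → 10, so m(5) = 10.
  α_3 = 2: Horner steps 9 → 4 → 6, so m(2) = 6.
  α_4 = 7: Horner steps 9 → 10 → 3, so m(7) = 3.
  α_5 = 4: Horner steps 9 → 9 → 8, so m(4) = 8.
  α_6 = 1: Horner steps 9 → 8 → 6, so m(1) = 6.
Codeword c = [3, 10, 6, 3, 8, 6] ∈ F_13^6.


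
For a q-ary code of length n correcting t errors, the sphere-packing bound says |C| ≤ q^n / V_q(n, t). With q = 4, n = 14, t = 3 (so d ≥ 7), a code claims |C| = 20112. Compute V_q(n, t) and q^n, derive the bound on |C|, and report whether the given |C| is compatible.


V_q(n, t) = 10690, q^n = 268435456, Hamming bound = 25110, |C| = 20112 ≤ bound (satisfied).

Step 1: Compute V_q(n, t) = Σ_{j=0}^3 C(n, j) (q−1)^j.
  j = 0: C(14,0)·(3)^0 = 1·1 = 1.
  j = 1: C(14,1)·(3)^1 = 14·3 = 42.
  j = 2: C(14,2)·(3)^2 = 91·9 = 819.
  j = 3: C(14,3)·(3)^3 = 364·27 = 9828.
  V_q(n, t) = 1 + 42 + 819 + 9828 = 10690.
Step 2: q^n = 4^14 = 268435456.
Step 3: Hamming bound ⌊q^n / V_q(n,t)⌋ = ⌊268435456/10690⌋ = 25110.
Step 4: Compare |C| = 20112 to 25110: satisfied.
The claimed |C| lies below the Hamming bound.


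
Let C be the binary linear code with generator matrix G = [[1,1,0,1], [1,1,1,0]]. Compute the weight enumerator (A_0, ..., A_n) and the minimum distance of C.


Weight distribution: A_0 = 1, A_2 = 1, A_3 = 2. Minimum distance d = 2.

Enumerate all 2^2 = 4 messages m ∈ F_2^2.
For each, compute codeword c = mG in F_2^4, then tally its weight.
  m = 00 → c = 0000, weight = 0.
  m = 10 → c = 1101, weight = 3.
  m = 01 → c = 1110, weight = 3.
  m = 11 → c = 0011, weight = 2.
Tally weights:
  weight 0: 1 codewords.
  weight 2: 1 codewords.
  weight 3: 2 codewords.
Minimum distance d = smallest w > 0 with A_w > 0 = 2.
Sanity: Σ A_w = 4 = 2^2 = 4 ✓.


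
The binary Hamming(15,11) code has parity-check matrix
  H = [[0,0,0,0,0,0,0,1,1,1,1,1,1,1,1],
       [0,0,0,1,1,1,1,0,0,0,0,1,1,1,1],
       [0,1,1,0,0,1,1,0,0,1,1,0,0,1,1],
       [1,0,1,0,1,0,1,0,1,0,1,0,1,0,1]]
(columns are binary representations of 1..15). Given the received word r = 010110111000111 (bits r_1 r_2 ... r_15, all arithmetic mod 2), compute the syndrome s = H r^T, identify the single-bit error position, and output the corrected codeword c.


s = (1, 0, 0, 1)^T, error position = 9, corrected codeword c = 010110110000111

Compute s = H r^T mod 2 one row at a time:
  s_1 = 1 + 1 + 0 + 0 + 0 + 1 + 1 + 1 = 5 ≡ 1 (mod 2).
  s_2 = 1 + 1 + 0 + 1 + 0 + 1 + 1 + 1 = 6 ≡ 0 (mod 2).
  s_3 = 1 + 0 + 0 + 1 + 0 + 0 + 1 + 1 = 4 ≡ 0 (mod 2).
  s_4 = 0 + 0 + 1 + 1 + 1 + 0 + 1 + 1 = 5 ≡ 1 (mod 2).
s = (1, 0, 0, 1)^T — this equals column 9 of H (binary 1001), so error is at position 9.
Correct: flip bit 9 of r = 010110111000111 to get c = 010110110000111.


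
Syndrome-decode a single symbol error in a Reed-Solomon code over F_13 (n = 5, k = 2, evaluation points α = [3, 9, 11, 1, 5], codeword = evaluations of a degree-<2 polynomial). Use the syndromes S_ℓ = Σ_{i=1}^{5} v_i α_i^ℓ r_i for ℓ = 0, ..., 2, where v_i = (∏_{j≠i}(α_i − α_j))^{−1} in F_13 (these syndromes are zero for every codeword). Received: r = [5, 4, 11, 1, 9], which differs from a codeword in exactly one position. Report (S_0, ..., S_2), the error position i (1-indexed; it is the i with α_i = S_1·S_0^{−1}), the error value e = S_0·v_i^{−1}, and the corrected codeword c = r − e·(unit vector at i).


S = (5, 3, 7), error at position 3, error magnitude e = 3, c = [5, 4, 8, 1, 9].

Step 1: column multipliers v_i = (∏_{j≠i}(α_i − α_j))^{−1} mod 13.
  i = 1 (α = 3): (3−9)(3−11)(3−1)(3−5) = (−6)·(−8)·2·(−2) = −192 ≡ 3, so v_1 = 3^{−1} = 9 (mod 13).
  i = 2 (α = 9): (9−3)(9−11)(9−1)(9−5) = 6·(−2)·8·4 = −384 ≡ 6, so v_2 = 6^{−1} = 11 (mod 13).
  i = 3 (α = 11): (11−3)(11−9)(11−1)(11−5) = 8·2·10·6 = 960 ≡ 11, so v_3 = 11^{−1} = 6 (mod 13).
  i = 4 (α = 1): (1−3)(1−9)(1−11)(1−5) = (−2)·(−8)·(−10)·(−4) = 640 ≡ 3, so v_4 = 3^{−1} = 9 (mod 13).
  i = 5 (α = 5): (5−3)(5−9)(5−11)(5−1) = 2·(−4)·(−6)·4 = 192 ≡ 10, so v_5 = 10^{−1} = 4 (mod 13).
  v = [9, 11, 6, 9, 4].
Step 2: syndromes of r = [5, 4, 11, 1, 9] (all sums mod 13).
  S_0 = Σ v_i r_i = 9·5 + 11·4 + 6·11 + 9·1 + 4·9 = 200 ≡ 5.
  S_1 = Σ v_i α_i r_i = 9·3·5 + 11·9·4 + 6·11·11 + 9·1·1 + 4·5·9 = 1446 ≡ 3.
  α_i^2 mod 13 = [9, 3, 4, 1, 12].
  S_2 = Σ v_i α_i^2 r_i = 9·9·5 + 11·3·4 + 6·4·11 + 9·1·1 + 4·12·9 = 1242 ≡ 7.
  S = (5, 3, 7) ≠ 0, so r is not a codeword (an error is present).
Step 3: locate the error. For a single error e at position i, S_ℓ = v_i·e·α_i^ℓ, so α_err = S_1/S_0.
  S_0^{−1} = 5^{−1} = 8 (mod 13), so α_err = 3·8 = 24 ≡ 11 = α_3. Error position i = 3.
  Consistency check: S_2/S_1 = 7·9 = 63 ≡ 11 = α_err ✓ (single-error assumption holds).
Step 4: error magnitude e = S_0/v_3 = S_0·∏_{j≠3}(α_3 − α_j) = 5·11 = 55 ≡ 3 (mod 13).
Step 5: correct position 3: c_3 = r_3 − e = 11 − 3 ≡ 8 (mod 13). Hence c = [5, 4, 8, 1, 9].
  Check: interpolating c through the α_i gives m(x) = 12 + 2·x (degree < 2) with m(α_i) = c_i for every i, so c is indeed a codeword.


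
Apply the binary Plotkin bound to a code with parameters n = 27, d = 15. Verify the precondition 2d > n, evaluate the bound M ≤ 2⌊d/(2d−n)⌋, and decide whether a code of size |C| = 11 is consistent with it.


Plotkin bound M ≤ 10; given |C| = 11 > bound (violated).

Check applicability: 2d = 30, n = 27.
2d − n = 3 > 0, so Plotkin applies.
Compute d/(2d−n) = 15/3 ≈ 5.0000.
⌊d/(2d−n)⌋ = 5.
Plotkin bound: M ≤ 2·5 = 10.
Given |C| = 11, check: VIOLATED.
This |C| is above the Plotkin bound, so no binary code with n = 27, d = 15 and 11 codewords exists.


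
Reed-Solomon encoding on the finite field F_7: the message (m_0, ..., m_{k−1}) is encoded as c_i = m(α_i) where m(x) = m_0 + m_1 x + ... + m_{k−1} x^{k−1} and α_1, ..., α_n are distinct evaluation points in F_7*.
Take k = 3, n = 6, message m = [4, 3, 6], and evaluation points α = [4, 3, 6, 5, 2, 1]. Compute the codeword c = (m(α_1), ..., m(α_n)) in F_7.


c = [0, 4, 0, 1, 6, 6]

Message polynomial: m(x) = 4 + 3·x + 6·x^2 (mod 7).
For each evaluation point α_i, compute m(α_i) mod 7:
  α_1 = 4: Horner steps 6 → 6 → 0, so m(4) = 0.
  α_2 = 3: Horner steps 6 → 0 → 4, so m(3) = 4.
  α_3 = 6: Horner steps 6 → 4 → 0, so m(6) = 0.
  α_4 = 5: Horner steps 6 → 5 → 1, so m(5) = 1.
  α_5 = 2: Horner steps 6 → 1 → 6, so m(2) = 6.
  α_6 = 1: Horner steps 6 → 2 → 6, so m(1) = 6.
Codeword c = [0, 4, 0, 1, 6, 6] ∈ F_7^6.


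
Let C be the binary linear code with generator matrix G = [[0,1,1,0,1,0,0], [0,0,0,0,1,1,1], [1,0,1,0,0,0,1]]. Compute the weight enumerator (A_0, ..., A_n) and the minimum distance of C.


Weight distribution: A_0 = 1, A_3 = 4, A_4 = 3. Minimum distance d = 3.

Enumerate all 2^3 = 8 messages m ∈ F_2^3.
For each, compute codeword c = mG in F_2^7, then tally its weight.
  m = 000 → c = 0000000, weight = 0.
  m = 100 → c = 0110100, weight = 3.
  m = 010 → c = 0000111, weight = 3.
  m = 110 → c = 0110011, weight = 4.
  m = 001 → c = 1010001, weight = 3.
  m = 101 → c = 1100101, weight = 4.
  m = 011 → c = 1010110, weight = 4.
  m = 111 → c = 1100010, weight = 3.
Tally weights:
  weight 0: 1 codewords.
  weight 3: 4 codewords.
  weight 4: 3 codewords.
Minimum distance d = smallest w > 0 with A_w > 0 = 3.
Sanity: Σ A_w = 8 = 2^3 = 8 ✓.


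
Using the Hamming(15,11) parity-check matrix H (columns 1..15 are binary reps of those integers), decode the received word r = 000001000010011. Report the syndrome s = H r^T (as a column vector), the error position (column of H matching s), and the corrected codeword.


s = (1, 1, 0, 0)^T, error position = 12, corrected codeword c = 000001000011011

Compute s = H r^T mod 2 one row at a time:
  s_1 = 0 + 0 + 0 + 1 + 0 + 0 + 1 + 1 = 3 ≡ 1 (mod 2).
  s_2 = 0 + 0 + 1 + 0 + 0 + 0 + 1 + 1 = 3 ≡ 1 (mod 2).
  s_3 = 0 + 0 + 1 + 0 + 0 + 1 + 1 + 1 = 4 ≡ 0 (mod 2).
  s_4 = 0 + 0 + 0 + 0 + 0 + 1 + 0 + 1 = 2 ≡ 0 (mod 2).
s = (1, 1, 0, 0)^T — this equals column 12 of H (binary 1100), so error is at position 12.
Correct: flip bit 12 of r = 000001000010011 to get c = 000001000011011.


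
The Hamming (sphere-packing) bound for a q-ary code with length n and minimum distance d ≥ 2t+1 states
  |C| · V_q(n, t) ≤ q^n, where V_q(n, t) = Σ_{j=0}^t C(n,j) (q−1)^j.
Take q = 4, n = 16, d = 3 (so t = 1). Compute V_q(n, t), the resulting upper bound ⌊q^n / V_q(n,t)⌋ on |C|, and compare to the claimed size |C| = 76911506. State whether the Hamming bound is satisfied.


V_q(n, t) = 49, q^n = 4294967296, Hamming bound = 87652393, |C| = 76911506 ≤ bound (satisfied).

Step 1: Compute V_q(n, t) = Σ_{j=0}^1 C(n, j) (q−1)^j.
  j = 0: C(16,0)·(3)^0 = 1·1 = 1.
  j = 1: C(16,1)·(3)^1 = 16·3 = 48.
  V_q(n, t) = 1 + 48 = 49.
Step 2: q^n = 4^16 = 4294967296.
Step 3: Hamming bound ⌊q^n / V_q(n,t)⌋ = ⌊4294967296/49⌋ = 87652393.
Step 4: Compare |C| = 76911506 to 87652393: satisfied.
The claimed |C| lies below the Hamming bound.


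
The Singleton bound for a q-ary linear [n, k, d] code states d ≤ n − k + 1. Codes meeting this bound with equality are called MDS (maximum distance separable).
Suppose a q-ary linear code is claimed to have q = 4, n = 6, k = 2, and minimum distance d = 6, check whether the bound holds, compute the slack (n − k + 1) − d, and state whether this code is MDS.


Singleton RHS = n − k + 1 = 5, slack = -1, bound violated (no such code; not MDS).

Singleton bound: d ≤ n − k + 1.
Here n = 6, k = 2, so n − k + 1 = 5.
Given d = 6, check d ≤ 5: NO.
Slack = (n − k + 1) − d = -1.
The slack is negative: d = 6 exceeds n − k + 1 = 5 by 1, so the Singleton bound is violated and no linear [6, 2, 6]_4 code can exist. In particular it is not MDS (MDS requires d = n − k + 1 exactly).
Description: the claimed parameters are [6, 2, 6]_4; such a code would be impossible (violates the Singleton bound).


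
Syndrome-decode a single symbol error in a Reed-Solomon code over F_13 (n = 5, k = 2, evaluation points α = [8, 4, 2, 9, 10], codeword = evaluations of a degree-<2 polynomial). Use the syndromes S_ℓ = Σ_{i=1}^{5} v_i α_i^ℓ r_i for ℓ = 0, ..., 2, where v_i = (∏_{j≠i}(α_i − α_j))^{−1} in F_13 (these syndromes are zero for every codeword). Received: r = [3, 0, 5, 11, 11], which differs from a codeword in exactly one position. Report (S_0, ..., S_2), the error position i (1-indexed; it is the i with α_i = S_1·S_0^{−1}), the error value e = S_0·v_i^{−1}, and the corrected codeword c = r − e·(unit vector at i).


S = (1, 9, 3), error at position 4, error magnitude e = 4, c = [3, 0, 5, 7, 11].

Step 1: column multipliers v_i = (∏_{j≠i}(α_i − α_j))^{−1} mod 13.
  i = 1 (α = 8): (8−4)(8−2)(8−9)(8−10) = 4·6·(−1)·(−2) = 48 ≡ 9, so v_1 = 9^{−1} = 3 (mod 13).
  i = 2 (α = 4): (4−8)(4−2)(4−9)(4−10) = (−4)·2·(−5)·(−6) = −240 ≡ 7, so v_2 = 7^{−1} = 2 (mod 13).
  i = 3 (α = 2): (2−8)(2−4)(2−9)(2−10) = (−6)·(−2)·(−7)·(−8) = 672 ≡ 9, so v_3 = 9^{−1} = 3 (mod 13).
  i = 4 (α = 9): (9−8)(9−4)(9−2)(9−10) = 1·5·7·(−1) = −35 ≡ 4, so v_4 = 4^{−1} = 10 (mod 13).
  i = 5 (α = 10): (10−8)(10−4)(10−2)(10−9) = 2·6·8·1 = 96 ≡ 5, so v_5 = 5^{−1} = 8 (mod 13).
  v = [3, 2, 3, 10, 8].
Step 2: syndromes of r = [3, 0, 5, 11, 11] (all sums mod 13).
  S_0 = Σ v_i r_i = 3·3 + 2·0 + 3·5 + 10·11 + 8·11 = 222 ≡ 1.
  S_1 = Σ v_i α_i r_i = 3·8·3 + 2·4·0 + 3·2·5 + 10·9·11 + 8·10·11 = 1972 ≡ 9.
  α_i^2 mod 13 = [12, 3, 4, 3, 9].
  S_2 = Σ v_i α_i^2 r_i = 3·12·3 + 2·3·0 + 3·4·5 + 10·3·11 + 8·9·11 = 1290 ≡ 3.
  S = (1, 9, 3) ≠ 0, so r is not a codeword (an error is present).
Step 3: locate the error. For a single error e at position i, S_ℓ = v_i·e·α_i^ℓ, so α_err = S_1/S_0.
  S_0^{−1} = 1^{−1} = 1 (mod 13), so α_err = 9·1 = 9 ≡ 9 = α_4. Error position i = 4.
  Consistency check: S_2/S_1 = 3·3 = 9 ≡ 9 = α_err ✓ (single-error assumption holds).
Step 4: error magnitude e = S_0/v_4 = S_0·∏_{j≠4}(α_4 − α_j) = 1·4 = 4 ≡ 4 (mod 13).
Step 5: correct position 4: c_4 = r_4 − e = 11 − 4 ≡ 7 (mod 13). Hence c = [3, 0, 5, 7, 11].
  Check: interpolating c through the α_i gives m(x) = 10 + 4·x (degree < 2) with m(α_i) = c_i for every i, so c is indeed a codeword.


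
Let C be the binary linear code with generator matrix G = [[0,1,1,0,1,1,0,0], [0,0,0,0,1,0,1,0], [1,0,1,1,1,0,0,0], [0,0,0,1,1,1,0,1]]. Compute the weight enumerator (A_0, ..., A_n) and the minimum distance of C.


Weight distribution: A_0 = 1, A_2 = 1, A_4 = 11, A_6 = 3. Minimum distance d = 2.

Enumerate all 2^4 = 16 messages m ∈ F_2^4.
For each, compute codeword c = mG in F_2^8, then tally its weight.
  m = 0000 → c = 00000000, weight = 0.
  m = 1000 → c = 01101100, weight = 4.
  m = 0100 → c = 00001010, weight = 2.
  m = 1100 → c = 01100110, weight = 4.
  m = 0010 → c = 10111000, weight = 4.
  m = 1010 → c = 11010100, weight = 4.
  m = 0110 → c = 10110010, weight = 4.
  m = 1110 → c = 11011110, weight = 6.
  m = 0001 → c = 00011101, weight = 4.
  m = 1001 → c = 01110001, weight = 4.
  m = 0101 → c = 00010111, weight = 4.
  m = 1101 → c = 01111011, weight = 6.
  m = 0011 → c = 10100101, weight = 4.
  m = 1011 → c = 11001001, weight = 4.
  m = 0111 → c = 10101111, weight = 6.
  m = 1111 → c = 11000011, weight = 4.
Tally weights:
  weight 0: 1 codewords.
  weight 2: 1 codewords.
  weight 4: 11 codewords.
  weight 6: 3 codewords.
Minimum distance d = smallest w > 0 with A_w > 0 = 2.
Sanity: Σ A_w = 16 = 2^4 = 16 ✓.


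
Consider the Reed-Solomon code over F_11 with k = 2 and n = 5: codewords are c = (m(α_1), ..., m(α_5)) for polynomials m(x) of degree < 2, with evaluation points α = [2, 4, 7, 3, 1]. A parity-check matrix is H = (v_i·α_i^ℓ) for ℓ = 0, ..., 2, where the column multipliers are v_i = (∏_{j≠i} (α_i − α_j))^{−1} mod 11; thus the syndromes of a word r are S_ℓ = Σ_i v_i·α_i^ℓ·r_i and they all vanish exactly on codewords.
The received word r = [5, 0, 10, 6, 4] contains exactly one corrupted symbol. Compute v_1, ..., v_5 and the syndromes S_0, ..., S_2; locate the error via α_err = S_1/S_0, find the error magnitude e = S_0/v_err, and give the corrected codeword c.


S = (1, 4, 5), error at position 2, error magnitude e = 4, c = [5, 7, 10, 6, 4].

Step 1: column multipliers v_i = (∏_{j≠i}(α_i − α_j))^{−1} mod 11.
  i = 1 (α = 2): (2−4)(2−7)(2−3)(2−1) = (−2)·(−5)·(−1)·1 = −10 ≡ 1, so v_1 = 1^{−1} = 1 (mod 11).
  i = 2 (α = 4): (4−2)(4−7)(4−3)(4−1) = 2·(−3)·1·3 = −18 ≡ 4, so v_2 = 4^{−1} = 3 (mod 11).
  i = 3 (α = 7): (7−2)(7−4)(7−3)(7−1) = 5·3·4·6 = 360 ≡ 8, so v_3 = 8^{−1} = 7 (mod 11).
  i = 4 (α = 3): (3−2)(3−4)(3−7)(3−1) = 1·(−1)·(−4)·2 = 8 ≡ 8, so v_4 = 8^{−1} = 7 (mod 11).
  i = 5 (α = 1): (1−2)(1−4)(1−7)(1−3) = (−1)·(−3)·(−6)·(−2) = 36 ≡ 3, so v_5 = 3^{−1} = 4 (mod 11).
  v = [1, 3, 7, 7, 4].
Step 2: syndromes of r = [5, 0, 10, 6, 4] (all sums mod 11).
  S_0 = Σ v_i r_i = 1·5 + 3·0 + 7·10 + 7·6 + 4·4 = 133 ≡ 1.
  S_1 = Σ v_i α_i r_i = 1·2·5 + 3·4·0 + 7·7·10 + 7·3·6 + 4·1·4 = 642 ≡ 4.
  α_i^2 mod 11 = [4, 5, 5, 9, 1].
  S_2 = Σ v_i α_i^2 r_i = 1·4·5 + 3·5·0 + 7·5·10 + 7·9·6 + 4·1·4 = 764 ≡ 5.
  S = (1, 4, 5) ≠ 0, so r is not a codeword (an error is present).
Step 3: locate the error. For a single error e at position i, S_ℓ = v_i·e·α_i^ℓ, so α_err = S_1/S_0.
  S_0^{−1} = 1^{−1} = 1 (mod 11), so α_err = 4·1 = 4 ≡ 4 = α_2. Error position i = 2.
  Consistency check: S_2/S_1 = 5·3 = 15 ≡ 4 = α_err ✓ (single-error assumption holds).
Step 4: error magnitude e = S_0/v_2 = S_0·∏_{j≠2}(α_2 − α_j) = 1·4 = 4 ≡ 4 (mod 11).
Step 5: correct position 2: c_2 = r_2 − e = 0 − 4 ≡ 7 (mod 11). Hence c = [5, 7, 10, 6, 4].
  Check: interpolating c through the α_i gives m(x) = 3 + 1·x (degree < 2) with m(α_i) = c_i for every i, so c is indeed a codeword.


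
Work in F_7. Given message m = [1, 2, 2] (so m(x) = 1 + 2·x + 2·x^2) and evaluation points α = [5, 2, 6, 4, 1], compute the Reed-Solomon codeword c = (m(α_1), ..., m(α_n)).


c = [5, 6, 1, 6, 5]

Message polynomial: m(x) = 1 + 2·x + 2·x^2 (mod 7).
For each evaluation point α_i, compute m(α_i) mod 7:
  α_1 = 5: Horner steps 2 → 5 → 5, so m(5) = 5.
  α_2 = 2: Horner steps 2 → 6 → 6, so m(2) = 6.
  α_3 = 6: Horner steps 2 → 0 → 1, so m(6) = 1.
  α_4 = 4: Horner steps 2 → 3 → 6, so m(4) = 6.
  α_5 = 1: Horner steps 2 → 4 → 5, so m(1) = 5.
Codeword c = [5, 6, 1, 6, 5] ∈ F_7^5.


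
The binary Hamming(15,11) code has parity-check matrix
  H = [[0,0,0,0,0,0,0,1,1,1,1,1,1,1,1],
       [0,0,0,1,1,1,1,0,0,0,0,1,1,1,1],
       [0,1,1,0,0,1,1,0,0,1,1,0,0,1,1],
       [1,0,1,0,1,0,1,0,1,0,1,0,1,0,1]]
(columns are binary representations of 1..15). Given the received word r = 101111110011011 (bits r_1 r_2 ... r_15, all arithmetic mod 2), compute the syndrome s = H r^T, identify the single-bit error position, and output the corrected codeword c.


s = (1, 1, 0, 0)^T, error position = 12, corrected codeword c = 101111110010011

Compute s = H r^T mod 2 one row at a time:
  s_1 = 1 + 0 + 0 + 1 + 1 + 0 + 1 + 1 = 5 ≡ 1 (mod 2).
  s_2 = 1 + 1 + 1 + 1 + 1 + 0 + 1 + 1 = 7 ≡ 1 (mod 2).
  s_3 = 0 + 1 + 1 + 1 + 0 + 1 + 1 + 1 = 6 ≡ 0 (mod 2).
  s_4 = 1 + 1 + 1 + 1 + 0 + 1 + 0 + 1 = 6 ≡ 0 (mod 2).
s = (1, 1, 0, 0)^T — this equals column 12 of H (binary 1100), so error is at position 12.
Correct: flip bit 12 of r = 101111110011011 to get c = 101111110010011.


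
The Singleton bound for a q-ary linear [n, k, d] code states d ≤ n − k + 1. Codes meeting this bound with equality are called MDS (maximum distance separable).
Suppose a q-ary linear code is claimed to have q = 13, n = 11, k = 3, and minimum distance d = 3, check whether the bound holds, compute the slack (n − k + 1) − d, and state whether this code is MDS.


Singleton RHS = n − k + 1 = 9, slack = 6, bound satisfied, not MDS.

Singleton bound: d ≤ n − k + 1.
Here n = 11, k = 3, so n − k + 1 = 9.
Given d = 3, check d ≤ 9: YES.
Slack = (n − k + 1) − d = 6.
The code is NOT MDS (slack = 6 > 0).
Description: the claimed parameters are [11, 3, 3]_13; such a code would be non-MDS.


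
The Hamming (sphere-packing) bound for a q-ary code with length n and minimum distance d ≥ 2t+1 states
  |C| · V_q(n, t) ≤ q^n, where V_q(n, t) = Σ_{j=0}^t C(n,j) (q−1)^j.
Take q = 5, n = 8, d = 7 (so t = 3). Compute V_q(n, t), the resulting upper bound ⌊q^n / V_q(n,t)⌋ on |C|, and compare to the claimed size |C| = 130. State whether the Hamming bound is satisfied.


V_q(n, t) = 4065, q^n = 390625, Hamming bound = 96, |C| = 130 > bound (violated).

Step 1: Compute V_q(n, t) = Σ_{j=0}^3 C(n, j) (q−1)^j.
  j = 0: C(8,0)·(4)^0 = 1·1 = 1.
  j = 1: C(8,1)·(4)^1 = 8·4 = 32.
  j = 2: C(8,2)·(4)^2 = 28·16 = 448.
  j = 3: C(8,3)·(4)^3 = 56·64 = 3584.
  V_q(n, t) = 1 + 32 + 448 + 3584 = 4065.
Step 2: q^n = 5^8 = 390625.
Step 3: Hamming bound ⌊q^n / V_q(n,t)⌋ = ⌊390625/4065⌋ = 96.
Step 4: Compare |C| = 130 to 96: violated.
The claimed |C| lies above the Hamming bound, so no 5-ary code of length 8 with d ≥ 7 can have 130 codewords.


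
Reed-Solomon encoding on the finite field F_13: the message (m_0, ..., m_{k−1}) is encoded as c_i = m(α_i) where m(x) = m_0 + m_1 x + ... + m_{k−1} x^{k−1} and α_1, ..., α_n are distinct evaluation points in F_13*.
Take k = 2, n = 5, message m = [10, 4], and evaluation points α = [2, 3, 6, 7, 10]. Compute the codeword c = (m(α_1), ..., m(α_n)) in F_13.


c = [5, 9, 8, 12, 11]

Message polynomial: m(x) = 10 + 4·x (mod 13).
For each evaluation point α_i, compute m(α_i) mod 13:
  α_1 = 2: Horner steps 4 → 5, so m(2) = 5.
  α_2 = 3: Horner steps 4 → 9, so m(3) = 9.
  α_3 = 6: Horner steps 4 → 8, so m(6) = 8.
  α_4 = 7: Horner steps 4 → 12, so m(7) = 12.
  α_5 = 10: Horner steps 4 → 11, so m(10) = 11.
Codeword c = [5, 9, 8, 12, 11] ∈ F_13^5.


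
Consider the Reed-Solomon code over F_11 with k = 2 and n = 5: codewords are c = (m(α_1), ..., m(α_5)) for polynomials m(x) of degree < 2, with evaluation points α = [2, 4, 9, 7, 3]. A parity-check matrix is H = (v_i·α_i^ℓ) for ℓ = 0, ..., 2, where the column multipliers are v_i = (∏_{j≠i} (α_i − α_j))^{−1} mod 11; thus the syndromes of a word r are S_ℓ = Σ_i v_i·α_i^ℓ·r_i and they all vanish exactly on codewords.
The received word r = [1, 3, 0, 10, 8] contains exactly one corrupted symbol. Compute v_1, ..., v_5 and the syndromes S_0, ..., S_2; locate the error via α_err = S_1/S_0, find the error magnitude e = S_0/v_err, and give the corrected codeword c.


S = (8, 5, 10), error at position 1, error magnitude e = 10, c = [2, 3, 0, 10, 8].

Step 1: column multipliers v_i = (∏_{j≠i}(α_i − α_j))^{−1} mod 11.
  i = 1 (α = 2): (2−4)(2−9)(2−7)(2−3) = (−2)·(−7)·(−5)·(−1) = 70 ≡ 4, so v_1 = 4^{−1} = 3 (mod 11).
  i = 2 (α = 4): (4−2)(4−9)(4−7)(4−3) = 2·(−5)·(−3)·1 = 30 ≡ 8, so v_2 = 8^{−1} = 7 (mod 11).
  i = 3 (α = 9): (9−2)(9−4)(9−7)(9−3) = 7·5·2·6 = 420 ≡ 2, so v_3 = 2^{−1} = 6 (mod 11).
  i = 4 (α = 7): (7−2)(7−4)(7−9)(7−3) = 5·3·(−2)·4 = −120 ≡ 1, so v_4 = 1^{−1} = 1 (mod 11).
  i = 5 (α = 3): (3−2)(3−4)(3−9)(3−7) = 1·(−1)·(−6)·(−4) = −24 ≡ 9, so v_5 = 9^{−1} = 5 (mod 11).
  v = [3, 7, 6, 1, 5].
Step 2: syndromes of r = [1, 3, 0, 10, 8] (all sums mod 11).
  S_0 = Σ v_i r_i = 3·1 + 7·3 + 6·0 + 1·10 + 5·8 = 74 ≡ 8.
  S_1 = Σ v_i α_i r_i = 3·2·1 + 7·4·3 + 6·9·0 + 1·7·10 + 5·3·8 = 280 ≡ 5.
  α_i^2 mod 11 = [4, 5, 4, 5, 9].
  S_2 = Σ v_i α_i^2 r_i = 3·4·1 + 7·5·3 + 6·4·0 + 1·5·10 + 5·9·8 = 527 ≡ 10.
  S = (8, 5, 10) ≠ 0, so r is not a codeword (an error is present).
Step 3: locate the error. For a single error e at position i, S_ℓ = v_i·e·α_i^ℓ, so α_err = S_1/S_0.
  S_0^{−1} = 8^{−1} = 7 (mod 11), so α_err = 5·7 = 35 ≡ 2 = α_1. Error position i = 1.
  Consistency check: S_2/S_1 = 10·9 = 90 ≡ 2 = α_err ✓ (single-error assumption holds).
Step 4: error magnitude e = S_0/v_1 = S_0·∏_{j≠1}(α_1 − α_j) = 8·4 = 32 ≡ 10 (mod 11).
Step 5: correct position 1: c_1 = r_1 − e = 1 − 10 ≡ 2 (mod 11). Hence c = [2, 3, 0, 10, 8].
  Check: interpolating c through the α_i gives m(x) = 1 + 6·x (degree < 2) with m(α_i) = c_i for every i, so c is indeed a codeword.


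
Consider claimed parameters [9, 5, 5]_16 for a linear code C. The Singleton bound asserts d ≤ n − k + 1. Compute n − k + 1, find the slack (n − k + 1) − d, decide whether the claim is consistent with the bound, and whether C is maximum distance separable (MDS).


Singleton RHS = n − k + 1 = 5, slack = 0, bound satisfied, MDS.

Singleton bound: d ≤ n − k + 1.
Here n = 9, k = 5, so n − k + 1 = 5.
Given d = 5, check d ≤ 5: YES.
Slack = (n − k + 1) − d = 0.
The code is MDS (slack = 0).
Description: the claimed parameters are [9, 5, 5]_16; such a code would be MDS (meets Singleton bound).


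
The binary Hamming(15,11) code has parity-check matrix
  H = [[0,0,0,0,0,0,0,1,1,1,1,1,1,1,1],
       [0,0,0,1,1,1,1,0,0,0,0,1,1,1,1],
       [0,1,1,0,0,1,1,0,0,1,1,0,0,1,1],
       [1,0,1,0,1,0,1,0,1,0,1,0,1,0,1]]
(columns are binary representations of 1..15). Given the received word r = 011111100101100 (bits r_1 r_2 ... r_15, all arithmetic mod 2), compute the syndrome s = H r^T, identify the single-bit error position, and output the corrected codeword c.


s = (1, 0, 1, 0)^T, error position = 10, corrected codeword c = 011111100001100

Compute s = H r^T mod 2 one row at a time:
  s_1 = 0 + 0 + 1 + 0 + 1 + 1 + 0 + 0 = 3 ≡ 1 (mod 2).
  s_2 = 1 + 1 + 1 + 1 + 1 + 1 + 0 + 0 = 6 ≡ 0 (mod 2).
  s_3 = 1 + 1 + 1 + 1 + 1 + 0 + 0 + 0 = 5 ≡ 1 (mod 2).
  s_4 = 0 + 1 + 1 + 1 + 0 + 0 + 1 + 0 = 4 ≡ 0 (mod 2).
s = (1, 0, 1, 0)^T — this equals column 10 of H (binary 1010), so error is at position 10.
Correct: flip bit 10 of r = 011111100101100 to get c = 011111100001100.


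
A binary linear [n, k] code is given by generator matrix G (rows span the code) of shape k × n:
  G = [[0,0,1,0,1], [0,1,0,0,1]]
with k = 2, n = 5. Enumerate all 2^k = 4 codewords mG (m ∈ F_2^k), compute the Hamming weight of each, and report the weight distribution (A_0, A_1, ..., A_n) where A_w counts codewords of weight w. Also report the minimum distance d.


Weight distribution: A_0 = 1, A_2 = 3. Minimum distance d = 2.

Enumerate all 2^2 = 4 messages m ∈ F_2^2.
For each, compute codeword c = mG in F_2^5, then tally its weight.
  m = 00 → c = 00000, weight = 0.
  m = 10 → c = 00101, weight = 2.
  m = 01 → c = 01001, weight = 2.
  m = 11 → c = 01100, weight = 2.
Tally weights:
  weight 0: 1 codewords.
  weight 2: 3 codewords.
Minimum distance d = smallest w > 0 with A_w > 0 = 2.
Sanity: Σ A_w = 4 = 2^2 = 4 ✓.


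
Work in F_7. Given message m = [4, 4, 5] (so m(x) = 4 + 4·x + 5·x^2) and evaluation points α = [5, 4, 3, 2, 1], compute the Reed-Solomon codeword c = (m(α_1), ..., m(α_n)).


c = [2, 2, 5, 4, 6]

Message polynomial: m(x) = 4 + 4·x + 5·x^2 (mod 7).
For each evaluation point α_i, compute m(α_i) mod 7:
  α_1 = 5: Horner steps 5 → 1 → 2, so m(5) = 2.
  α_2 = 4: Horner steps 5 → 3 → 2, so m(4) = 2.
  α_3 = 3: Horner steps 5 → 5 → 5, so m(3) = 5.
  α_4 = 2: Horner steps 5 → 0 → 4, so m(2) = 4.
  α_5 = 1: Horner steps 5 → 2 → 6, so m(1) = 6.
Codeword c = [2, 2, 5, 4, 6] ∈ F_7^5.


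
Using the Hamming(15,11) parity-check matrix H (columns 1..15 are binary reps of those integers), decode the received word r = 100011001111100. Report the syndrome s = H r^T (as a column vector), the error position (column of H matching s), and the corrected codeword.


s = (1, 0, 1, 1)^T, error position = 11, corrected codeword c = 100011001101100

Compute s = H r^T mod 2 one row at a time:
  s_1 = 0 + 1 + 1 + 1 + 1 + 1 + 0 + 0 = 5 ≡ 1 (mod 2).
  s_2 = 0 + 1 + 1 + 0 + 1 + 1 + 0 + 0 = 4 ≡ 0 (mod 2).
  s_3 = 0 + 0 + 1 + 0 + 1 + 1 + 0 + 0 = 3 ≡ 1 (mod 2).
  s_4 = 1 + 0 + 1 + 0 + 1 + 1 + 1 + 0 = 5 ≡ 1 (mod 2).
s = (1, 0, 1, 1)^T — this equals column 11 of H (binary 1011), so error is at position 11.
Correct: flip bit 11 of r = 100011001111100 to get c = 100011001101100.


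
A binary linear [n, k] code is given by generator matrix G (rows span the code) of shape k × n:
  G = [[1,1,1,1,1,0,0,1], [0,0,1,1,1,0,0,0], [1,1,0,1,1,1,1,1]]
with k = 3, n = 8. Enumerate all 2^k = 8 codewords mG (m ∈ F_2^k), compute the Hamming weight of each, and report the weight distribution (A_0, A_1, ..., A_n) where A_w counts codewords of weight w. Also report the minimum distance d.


Weight distribution: A_0 = 1, A_3 = 3, A_4 = 1, A_6 = 2, A_7 = 1. Minimum distance d = 3.

Enumerate all 2^3 = 8 messages m ∈ F_2^3.
For each, compute codeword c = mG in F_2^8, then tally its weight.
  m = 000 → c = 00000000, weight = 0.
  m = 100 → c = 11111001, weight = 6.
  m = 010 → c = 00111000, weight = 3.
  m = 110 → c = 11000001, weight = 3.
  m = 001 → c = 11011111, weight = 7.
  m = 101 → c = 00100110, weight = 3.
  m = 011 → c = 11100111, weight = 6.
  m = 111 → c = 00011110, weight = 4.
Tally weights:
  weight 0: 1 codewords.
  weight 3: 3 codewords.
  weight 4: 1 codewords.
  weight 6: 2 codewords.
  weight 7: 1 codewords.
Minimum distance d = smallest w > 0 with A_w > 0 = 3.
Sanity: Σ A_w = 8 = 2^3 = 8 ✓.


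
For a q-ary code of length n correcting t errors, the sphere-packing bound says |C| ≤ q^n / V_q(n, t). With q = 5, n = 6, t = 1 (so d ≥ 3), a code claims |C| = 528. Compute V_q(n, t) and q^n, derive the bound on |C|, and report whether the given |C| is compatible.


V_q(n, t) = 25, q^n = 15625, Hamming bound = 625, |C| = 528 ≤ bound (satisfied).

Step 1: Compute V_q(n, t) = Σ_{j=0}^1 C(n, j) (q−1)^j.
  j = 0: C(6,0)·(4)^0 = 1·1 = 1.
  j = 1: C(6,1)·(4)^1 = 6·4 = 24.
  V_q(n, t) = 1 + 24 = 25.
Step 2: q^n = 5^6 = 15625.
Step 3: Hamming bound ⌊q^n / V_q(n,t)⌋ = ⌊15625/25⌋ = 625.
Step 4: Compare |C| = 528 to 625: satisfied.
The claimed |C| lies below the Hamming bound.


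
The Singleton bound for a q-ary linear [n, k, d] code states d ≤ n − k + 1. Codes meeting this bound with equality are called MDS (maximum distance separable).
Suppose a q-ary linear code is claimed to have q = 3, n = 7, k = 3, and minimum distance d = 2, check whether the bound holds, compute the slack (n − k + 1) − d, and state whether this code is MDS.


Singleton RHS = n − k + 1 = 5, slack = 3, bound satisfied, not MDS.

Singleton bound: d ≤ n − k + 1.
Here n = 7, k = 3, so n − k + 1 = 5.
Given d = 2, check d ≤ 5: YES.
Slack = (n − k + 1) − d = 3.
The code is NOT MDS (slack = 3 > 0).
Description: the claimed parameters are [7, 3, 2]_3; such a code would be non-MDS.


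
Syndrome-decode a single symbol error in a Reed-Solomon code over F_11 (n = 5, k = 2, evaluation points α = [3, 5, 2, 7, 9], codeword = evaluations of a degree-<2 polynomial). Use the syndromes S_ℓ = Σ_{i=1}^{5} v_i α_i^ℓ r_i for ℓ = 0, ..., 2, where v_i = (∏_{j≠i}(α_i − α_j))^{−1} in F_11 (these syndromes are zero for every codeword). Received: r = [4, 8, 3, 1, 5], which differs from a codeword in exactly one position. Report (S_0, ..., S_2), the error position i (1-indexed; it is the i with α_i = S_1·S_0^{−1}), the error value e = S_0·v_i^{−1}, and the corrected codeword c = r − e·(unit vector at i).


S = (2, 4, 8), error at position 3, error magnitude e = 1, c = [4, 8, 2, 1, 5].

Step 1: column multipliers v_i = (∏_{j≠i}(α_i − α_j))^{−1} mod 11.
  i = 1 (α = 3): (3−5)(3−2)(3−7)(3−9) = (−2)·1·(−4)·(−6) = −48 ≡ 7, so v_1 = 7^{−1} = 8 (mod 11).
  i = 2 (α = 5): (5−3)(5−2)(5−7)(5−9) = 2·3·(−2)·(−4) = 48 ≡ 4, so v_2 = 4^{−1} = 3 (mod 11).
  i = 3 (α = 2): (2−3)(2−5)(2−7)(2−9) = (−1)·(−3)·(−5)·(−7) = 105 ≡ 6, so v_3 = 6^{−1} = 2 (mod 11).
  i = 4 (α = 7): (7−3)(7−5)(7−2)(7−9) = 4·2·5·(−2) = −80 ≡ 8, so v_4 = 8^{−1} = 7 (mod 11).
  i = 5 (α = 9): (9−3)(9−5)(9−2)(9−7) = 6·4·7·2 = 336 ≡ 6, so v_5 = 6^{−1} = 2 (mod 11).
  v = [8, 3, 2, 7, 2].
Step 2: syndromes of r = [4, 8, 3, 1, 5] (all sums mod 11).
  S_0 = Σ v_i r_i = 8·4 + 3·8 + 2·3 + 7·1 + 2·5 = 79 ≡ 2.
  S_1 = Σ v_i α_i r_i = 8·3·4 + 3·5·8 + 2·2·3 + 7·7·1 + 2·9·5 = 367 ≡ 4.
  α_i^2 mod 11 = [9, 3, 4, 5, 4].
  S_2 = Σ v_i α_i^2 r_i = 8·9·4 + 3·3·8 + 2·4·3 + 7·5·1 + 2·4·5 = 459 ≡ 8.
  S = (2, 4, 8) ≠ 0, so r is not a codeword (an error is present).
Step 3: locate the error. For a single error e at position i, S_ℓ = v_i·e·α_i^ℓ, so α_err = S_1/S_0.
  S_0^{−1} = 2^{−1} = 6 (mod 11), so α_err = 4·6 = 24 ≡ 2 = α_3. Error position i = 3.
  Consistency check: S_2/S_1 = 8·3 = 24 ≡ 2 = α_err ✓ (single-error assumption holds).
Step 4: error magnitude e = S_0/v_3 = S_0·∏_{j≠3}(α_3 − α_j) = 2·6 = 12 ≡ 1 (mod 11).
Step 5: correct position 3: c_3 = r_3 − e = 3 − 1 ≡ 2 (mod 11). Hence c = [4, 8, 2, 1, 5].
  Check: interpolating c through the α_i gives m(x) = 9 + 2·x (degree < 2) with m(α_i) = c_i for every i, so c is indeed a codeword.


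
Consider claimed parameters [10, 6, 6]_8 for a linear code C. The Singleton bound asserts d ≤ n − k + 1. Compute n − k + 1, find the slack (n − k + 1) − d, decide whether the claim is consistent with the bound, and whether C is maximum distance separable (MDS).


Singleton RHS = n − k + 1 = 5, slack = -1, bound violated (no such code; not MDS).

Singleton bound: d ≤ n − k + 1.
Here n = 10, k = 6, so n − k + 1 = 5.
Given d = 6, check d ≤ 5: NO.
Slack = (n − k + 1) − d = -1.
The slack is negative: d = 6 exceeds n − k + 1 = 5 by 1, so the Singleton bound is violated and no linear [10, 6, 6]_8 code can exist. In particular it is not MDS (MDS requires d = n − k + 1 exactly).
Description: the claimed parameters are [10, 6, 6]_8; such a code would be impossible (violates the Singleton bound).
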